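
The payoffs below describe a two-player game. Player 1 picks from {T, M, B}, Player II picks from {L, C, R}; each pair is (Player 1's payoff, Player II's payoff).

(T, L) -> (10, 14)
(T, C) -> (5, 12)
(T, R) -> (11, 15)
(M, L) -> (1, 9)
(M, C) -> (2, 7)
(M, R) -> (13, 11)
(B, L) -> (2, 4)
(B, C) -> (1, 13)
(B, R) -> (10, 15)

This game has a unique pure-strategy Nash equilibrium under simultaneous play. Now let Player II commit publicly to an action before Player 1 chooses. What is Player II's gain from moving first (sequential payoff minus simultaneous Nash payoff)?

3

Backward induction with Player II moving first.
- L: BR = T, leader payoff 14.
- C: BR = T, leader payoff 12.
- R: BR = M, leader payoff 11.
Among 14, 12, 11, the best is 14 at L. Subgame-perfect outcome: (T, L) with payoffs (10, 14).
For the simultaneous game, intersect best replies.
Player 1's best replies: L→T; C→T; R→M.
Player II's best replies: T→R; M→R; B→R.
The unique mutual best reply is (M, R), giving (13, 11).
Player II's commitment gain: 14 − 11 = 3.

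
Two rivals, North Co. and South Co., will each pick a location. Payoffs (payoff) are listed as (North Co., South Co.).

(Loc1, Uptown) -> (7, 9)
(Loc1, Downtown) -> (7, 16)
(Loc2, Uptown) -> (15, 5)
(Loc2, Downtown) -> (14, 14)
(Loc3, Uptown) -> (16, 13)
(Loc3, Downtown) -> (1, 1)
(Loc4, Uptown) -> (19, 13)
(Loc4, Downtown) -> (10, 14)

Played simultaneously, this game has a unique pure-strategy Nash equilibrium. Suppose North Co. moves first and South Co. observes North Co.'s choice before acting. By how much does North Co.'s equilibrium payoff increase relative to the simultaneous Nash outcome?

South Co. best-responds to each possible North Co. move:
- Loc1 → South Co. plays Downtown (best of 9, 16); North Co. gets 7.
- Loc2 → South Co. plays Downtown (best of 5, 14); North Co. gets 14.
- Loc3 → South Co. plays Uptown (best of 13, 1); North Co. gets 16.
- Loc4 → South Co. plays Downtown (best of 13, 14); North Co. gets 10.
Maximizing over 7, 14, 16, 10, North Co. chooses Loc3. Subgame-perfect outcome: (Loc3, Uptown) with payoffs (16, 13).
For the simultaneous game, intersect best replies.
North Co.'s best replies: Uptown→Loc4; Downtown→Loc2.
South Co.'s best replies: Loc1→Downtown; Loc2→Downtown; Loc3→Uptown; Loc4→Downtown.
The unique mutual best reply is (Loc2, Downtown), giving (14, 14).
North Co.'s commitment gain: 16 − 14 = 2.

2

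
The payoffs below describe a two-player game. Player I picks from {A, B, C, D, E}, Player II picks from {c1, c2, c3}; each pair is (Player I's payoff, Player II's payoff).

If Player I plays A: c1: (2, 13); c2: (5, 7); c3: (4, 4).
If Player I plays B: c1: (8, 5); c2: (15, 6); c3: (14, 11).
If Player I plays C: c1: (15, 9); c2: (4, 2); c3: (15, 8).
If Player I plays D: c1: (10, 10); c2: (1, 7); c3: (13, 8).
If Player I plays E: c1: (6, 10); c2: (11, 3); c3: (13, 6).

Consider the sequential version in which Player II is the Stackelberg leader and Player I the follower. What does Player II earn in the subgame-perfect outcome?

Player I best-responds to each possible Player II move:
- c1: BR = C, leader payoff 9.
- c2: BR = B, leader payoff 6.
- c3: BR = C, leader payoff 8.
Player II's induced payoffs are 9, 6, 8, so Player II commits to c1. Subgame-perfect outcome: (C, c1) with payoffs (15, 9).

9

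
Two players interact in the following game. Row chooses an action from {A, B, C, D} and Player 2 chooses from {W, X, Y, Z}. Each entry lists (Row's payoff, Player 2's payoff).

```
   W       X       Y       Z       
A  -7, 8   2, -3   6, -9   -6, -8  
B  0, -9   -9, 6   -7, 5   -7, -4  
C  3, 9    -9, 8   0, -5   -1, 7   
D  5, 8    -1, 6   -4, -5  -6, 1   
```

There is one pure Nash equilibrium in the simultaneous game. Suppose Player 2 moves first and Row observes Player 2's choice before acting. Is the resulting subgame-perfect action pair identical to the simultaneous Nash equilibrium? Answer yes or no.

yes

Work backward from Row's decision.
- W → Row plays D (best of -7, 0, 3, 5); Player 2 gets 8.
- X → Row plays A (best of 2, -9, -9, -1); Player 2 gets -3.
- Y → Row plays A (best of 6, -7, 0, -4); Player 2 gets -9.
- Z → Row plays C (best of -6, -7, -1, -6); Player 2 gets 7.
Among 8, -3, -9, 7, the best is 8 at W. Subgame-perfect outcome: (D, W) with payoffs (5, 8).
For the simultaneous game, intersect best replies.
Row's best replies: W→D; X→A; Y→A; Z→C.
Player 2's best replies: A→W; B→X; C→W; D→W.
Only (D, W) has each player best-responding; Nash payoffs (5, 8).
Sequential outcome (D, W) coincides with the Nash profile (D, W).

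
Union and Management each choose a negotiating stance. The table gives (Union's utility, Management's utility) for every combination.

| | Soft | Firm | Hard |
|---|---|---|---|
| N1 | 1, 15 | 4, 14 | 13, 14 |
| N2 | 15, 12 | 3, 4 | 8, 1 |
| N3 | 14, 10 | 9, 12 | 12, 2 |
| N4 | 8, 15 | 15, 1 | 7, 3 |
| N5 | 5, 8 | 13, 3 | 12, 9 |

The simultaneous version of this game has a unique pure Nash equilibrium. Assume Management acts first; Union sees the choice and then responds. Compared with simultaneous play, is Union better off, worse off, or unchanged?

worse off

Solve by backward induction (Management leads).
- Soft: Union compares 1, 15, 14, 8, 5 and picks N2; Management would get 12.
- Firm: Union compares 4, 3, 9, 15, 13 and picks N4; Management would get 1.
- Hard: Union compares 13, 8, 12, 7, 12 and picks N1; Management would get 14.
Among 12, 1, 14, the best is 14 at Hard. Subgame-perfect outcome: (N1, Hard) with payoffs (13, 14).
For the simultaneous game, intersect best replies.
Union's best replies: Soft→N2; Firm→N4; Hard→N1.
Management's best replies: N1→Soft; N2→Soft; N3→Firm; N4→Soft; N5→Hard.
The unique mutual best reply is (N2, Soft), giving (15, 12).
Union earns 13 sequentially versus 15 at the Nash outcome: worse off.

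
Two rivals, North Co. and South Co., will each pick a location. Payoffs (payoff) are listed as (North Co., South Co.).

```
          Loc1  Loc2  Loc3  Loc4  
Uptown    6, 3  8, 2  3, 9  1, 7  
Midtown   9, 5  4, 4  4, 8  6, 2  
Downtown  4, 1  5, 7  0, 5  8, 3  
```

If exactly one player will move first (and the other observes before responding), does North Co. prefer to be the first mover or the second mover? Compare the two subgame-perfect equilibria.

first

If North Co. leads: South Co.'s best replies are Uptown→Loc3, Midtown→Loc3, Downtown→Loc2; North Co.'s induced payoffs 3, 4, 5; outcome (Downtown, Loc2), payoffs (5, 7).
If South Co. leads: North Co.'s best replies are Loc1→Midtown, Loc2→Uptown, Loc3→Midtown, Loc4→Downtown; South Co.'s induced payoffs 5, 2, 8, 3; outcome (Midtown, Loc3), payoffs (4, 8).
North Co. gets 5 moving first and 4 moving second, so North Co. prefers to move first.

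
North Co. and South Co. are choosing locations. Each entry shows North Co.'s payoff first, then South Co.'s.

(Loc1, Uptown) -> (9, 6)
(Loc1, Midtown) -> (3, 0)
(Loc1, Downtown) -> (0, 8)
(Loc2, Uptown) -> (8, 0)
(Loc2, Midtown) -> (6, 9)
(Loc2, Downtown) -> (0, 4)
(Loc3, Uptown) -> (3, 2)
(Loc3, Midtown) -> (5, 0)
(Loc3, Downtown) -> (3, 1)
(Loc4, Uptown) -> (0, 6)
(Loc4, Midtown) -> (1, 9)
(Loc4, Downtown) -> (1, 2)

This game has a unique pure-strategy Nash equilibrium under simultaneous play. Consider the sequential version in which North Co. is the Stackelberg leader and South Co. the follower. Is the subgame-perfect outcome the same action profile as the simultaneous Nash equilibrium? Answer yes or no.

Work backward from South Co.'s decision.
- Loc1 → South Co. plays Downtown (best of 6, 0, 8); North Co. gets 0.
- Loc2 → South Co. plays Midtown (best of 0, 9, 4); North Co. gets 6.
- Loc3 → South Co. plays Uptown (best of 2, 0, 1); North Co. gets 3.
- Loc4 → South Co. plays Midtown (best of 6, 9, 2); North Co. gets 1.
Among 0, 6, 3, 1, the best is 6 at Loc2. Subgame-perfect outcome: (Loc2, Midtown) with payoffs (6, 9).
For the simultaneous game, intersect best replies.
North Co.'s best replies: Uptown→Loc1; Midtown→Loc2; Downtown→Loc3.
South Co.'s best replies: Loc1→Downtown; Loc2→Midtown; Loc3→Uptown; Loc4→Midtown.
Only (Loc2, Midtown) has each player best-responding; Nash payoffs (6, 9).
Sequential outcome (Loc2, Midtown) coincides with the Nash profile (Loc2, Midtown).

yes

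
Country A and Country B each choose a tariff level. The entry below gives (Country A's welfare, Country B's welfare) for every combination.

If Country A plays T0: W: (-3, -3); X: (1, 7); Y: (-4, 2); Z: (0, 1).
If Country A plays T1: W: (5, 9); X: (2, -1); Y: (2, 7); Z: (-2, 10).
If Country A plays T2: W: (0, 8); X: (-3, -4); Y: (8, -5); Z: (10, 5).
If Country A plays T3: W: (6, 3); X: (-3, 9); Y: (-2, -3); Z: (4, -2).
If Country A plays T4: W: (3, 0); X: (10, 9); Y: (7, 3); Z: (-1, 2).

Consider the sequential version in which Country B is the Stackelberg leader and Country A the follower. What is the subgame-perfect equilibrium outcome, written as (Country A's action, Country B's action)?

(T4, X)

Work backward from Country A's decision.
- W: BR = T3, leader payoff 3.
- X: BR = T4, leader payoff 9.
- Y: BR = T2, leader payoff -5.
- Z: BR = T2, leader payoff 5.
Among 3, 9, -5, 5, the best is 9 at X. Subgame-perfect outcome: (T4, X) with payoffs (10, 9).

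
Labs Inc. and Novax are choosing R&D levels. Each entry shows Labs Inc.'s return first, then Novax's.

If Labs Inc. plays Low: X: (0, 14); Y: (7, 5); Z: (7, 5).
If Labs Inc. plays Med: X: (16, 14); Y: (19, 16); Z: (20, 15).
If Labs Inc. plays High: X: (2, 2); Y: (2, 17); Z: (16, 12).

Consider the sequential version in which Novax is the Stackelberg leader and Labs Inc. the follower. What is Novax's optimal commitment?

Backward induction with Novax moving first.
- X: Labs Inc. compares 0, 16, 2 and picks Med; Novax would get 14.
- Y: Labs Inc. compares 7, 19, 2 and picks Med; Novax would get 16.
- Z: Labs Inc. compares 7, 20, 16 and picks Med; Novax would get 15.
Novax's induced payoffs are 14, 16, 15, so Novax commits to Y. Subgame-perfect outcome: (Med, Y) with payoffs (19, 16).

Y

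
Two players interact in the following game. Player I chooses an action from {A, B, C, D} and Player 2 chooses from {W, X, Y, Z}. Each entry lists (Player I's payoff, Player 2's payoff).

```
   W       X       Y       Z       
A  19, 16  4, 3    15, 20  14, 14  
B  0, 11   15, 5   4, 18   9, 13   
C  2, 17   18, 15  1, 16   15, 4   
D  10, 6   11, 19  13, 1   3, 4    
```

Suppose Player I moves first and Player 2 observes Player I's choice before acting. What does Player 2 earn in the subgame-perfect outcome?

Backward induction with Player I moving first.
- A: Player 2 compares 16, 3, 20, 14 and picks Y; Player I would get 15.
- B: Player 2 compares 11, 5, 18, 13 and picks Y; Player I would get 4.
- C: Player 2 compares 17, 15, 16, 4 and picks W; Player I would get 2.
- D: Player 2 compares 6, 19, 1, 4 and picks X; Player I would get 11.
Among 15, 4, 2, 11, the best is 15 at A. Subgame-perfect outcome: (A, Y) with payoffs (15, 20).

20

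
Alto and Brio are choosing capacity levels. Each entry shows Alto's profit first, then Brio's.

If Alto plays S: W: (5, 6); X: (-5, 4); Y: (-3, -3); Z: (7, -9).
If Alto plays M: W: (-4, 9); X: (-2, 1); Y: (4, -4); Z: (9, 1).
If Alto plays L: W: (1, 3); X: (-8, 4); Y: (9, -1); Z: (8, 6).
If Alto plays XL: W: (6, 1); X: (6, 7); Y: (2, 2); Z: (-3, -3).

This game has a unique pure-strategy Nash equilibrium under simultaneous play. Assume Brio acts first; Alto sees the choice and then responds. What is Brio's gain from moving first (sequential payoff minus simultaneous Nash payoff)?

Solve by backward induction (Brio leads).
- W → Alto plays XL (best of 5, -4, 1, 6); Brio gets 1.
- X → Alto plays XL (best of -5, -2, -8, 6); Brio gets 7.
- Y → Alto plays L (best of -3, 4, 9, 2); Brio gets -1.
- Z → Alto plays M (best of 7, 9, 8, -3); Brio gets 1.
Brio's induced payoffs are 1, 7, -1, 1, so Brio commits to X. Subgame-perfect outcome: (XL, X) with payoffs (6, 7).
For the simultaneous game, intersect best replies.
Alto's best replies: W→XL; X→XL; Y→L; Z→M.
Brio's best replies: S→W; M→W; L→Z; XL→X.
Only (XL, X) has each player best-responding; Nash payoffs (6, 7).
Brio's commitment gain: 7 − 7 = 0.

0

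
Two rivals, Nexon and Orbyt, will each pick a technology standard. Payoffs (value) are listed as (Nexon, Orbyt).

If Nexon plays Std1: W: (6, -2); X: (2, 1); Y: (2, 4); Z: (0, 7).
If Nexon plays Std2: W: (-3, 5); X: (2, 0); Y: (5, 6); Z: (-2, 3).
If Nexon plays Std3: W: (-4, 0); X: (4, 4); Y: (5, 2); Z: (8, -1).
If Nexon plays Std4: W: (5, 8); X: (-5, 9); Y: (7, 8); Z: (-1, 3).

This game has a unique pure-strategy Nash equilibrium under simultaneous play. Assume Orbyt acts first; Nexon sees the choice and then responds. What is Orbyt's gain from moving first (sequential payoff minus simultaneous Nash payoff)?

Solve by backward induction (Orbyt leads).
- W: BR = Std1, leader payoff -2.
- X: BR = Std3, leader payoff 4.
- Y: BR = Std4, leader payoff 8.
- Z: BR = Std3, leader payoff -1.
Among -2, 4, 8, -1, the best is 8 at Y. Subgame-perfect outcome: (Std4, Y) with payoffs (7, 8).
For the simultaneous game, intersect best replies.
Nexon's best replies: W→Std1; X→Std3; Y→Std4; Z→Std3.
Orbyt's best replies: Std1→Z; Std2→Y; Std3→X; Std4→X.
The unique mutual best reply is (Std3, X), giving (4, 4).
Orbyt's commitment gain: 8 − 4 = 4.

4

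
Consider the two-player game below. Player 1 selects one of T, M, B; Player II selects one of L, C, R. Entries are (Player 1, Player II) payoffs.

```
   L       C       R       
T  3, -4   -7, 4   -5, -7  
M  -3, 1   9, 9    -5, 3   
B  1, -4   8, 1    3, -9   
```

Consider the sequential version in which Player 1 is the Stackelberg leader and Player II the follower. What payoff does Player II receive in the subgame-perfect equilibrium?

9

Work backward from Player II's decision.
- T: Player II compares -4, 4, -7 and picks C; Player 1 would get -7.
- M: Player II compares 1, 9, 3 and picks C; Player 1 would get 9.
- B: Player II compares -4, 1, -9 and picks C; Player 1 would get 8.
Player 1's induced payoffs are -7, 9, 8, so Player 1 commits to M. Subgame-perfect outcome: (M, C) with payoffs (9, 9).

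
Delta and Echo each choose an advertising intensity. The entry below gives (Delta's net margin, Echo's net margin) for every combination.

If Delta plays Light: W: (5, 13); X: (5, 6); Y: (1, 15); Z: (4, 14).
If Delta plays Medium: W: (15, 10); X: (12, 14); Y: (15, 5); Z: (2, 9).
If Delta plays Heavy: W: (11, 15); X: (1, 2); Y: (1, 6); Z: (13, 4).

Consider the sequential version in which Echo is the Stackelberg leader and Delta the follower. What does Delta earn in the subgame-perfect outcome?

Solve by backward induction (Echo leads).
- W: Delta compares 5, 15, 11 and picks Medium; Echo would get 10.
- X: Delta compares 5, 12, 1 and picks Medium; Echo would get 14.
- Y: Delta compares 1, 15, 1 and picks Medium; Echo would get 5.
- Z: Delta compares 4, 2, 13 and picks Heavy; Echo would get 4.
Among 10, 14, 5, 4, the best is 14 at X. Subgame-perfect outcome: (Medium, X) with payoffs (12, 14).

12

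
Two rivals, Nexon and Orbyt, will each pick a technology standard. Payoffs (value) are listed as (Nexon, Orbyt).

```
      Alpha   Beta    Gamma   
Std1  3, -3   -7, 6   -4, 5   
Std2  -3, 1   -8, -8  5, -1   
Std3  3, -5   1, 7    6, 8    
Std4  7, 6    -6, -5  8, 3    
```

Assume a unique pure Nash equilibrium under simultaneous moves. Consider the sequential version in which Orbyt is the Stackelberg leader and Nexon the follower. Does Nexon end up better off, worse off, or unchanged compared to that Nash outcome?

worse off

Solve by backward induction (Orbyt leads).
- Alpha → Nexon plays Std4 (best of 3, -3, 3, 7); Orbyt gets 6.
- Beta → Nexon plays Std3 (best of -7, -8, 1, -6); Orbyt gets 7.
- Gamma → Nexon plays Std4 (best of -4, 5, 6, 8); Orbyt gets 3.
Among 6, 7, 3, the best is 7 at Beta. Subgame-perfect outcome: (Std3, Beta) with payoffs (1, 7).
Under simultaneous play:
Nexon's best replies: Alpha→Std4; Beta→Std3; Gamma→Std4.
Orbyt's best replies: Std1→Beta; Std2→Alpha; Std3→Gamma; Std4→Alpha.
Only (Std4, Alpha) has each player best-responding; Nash payoffs (7, 6).
Nexon earns 1 sequentially versus 7 at the Nash outcome: worse off.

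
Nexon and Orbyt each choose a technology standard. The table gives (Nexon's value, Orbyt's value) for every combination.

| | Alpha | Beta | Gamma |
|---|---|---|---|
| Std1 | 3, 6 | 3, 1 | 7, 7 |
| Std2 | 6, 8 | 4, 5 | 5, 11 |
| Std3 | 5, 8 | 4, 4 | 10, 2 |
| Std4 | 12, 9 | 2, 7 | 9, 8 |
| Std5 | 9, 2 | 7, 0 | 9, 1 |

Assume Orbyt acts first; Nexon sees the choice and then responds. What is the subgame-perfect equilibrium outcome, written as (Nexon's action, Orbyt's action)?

Backward induction with Orbyt moving first.
- Alpha: BR = Std4, leader payoff 9.
- Beta: BR = Std5, leader payoff 0.
- Gamma: BR = Std3, leader payoff 2.
Maximizing over 9, 0, 2, Orbyt chooses Alpha. Subgame-perfect outcome: (Std4, Alpha) with payoffs (12, 9).

(Std4, Alpha)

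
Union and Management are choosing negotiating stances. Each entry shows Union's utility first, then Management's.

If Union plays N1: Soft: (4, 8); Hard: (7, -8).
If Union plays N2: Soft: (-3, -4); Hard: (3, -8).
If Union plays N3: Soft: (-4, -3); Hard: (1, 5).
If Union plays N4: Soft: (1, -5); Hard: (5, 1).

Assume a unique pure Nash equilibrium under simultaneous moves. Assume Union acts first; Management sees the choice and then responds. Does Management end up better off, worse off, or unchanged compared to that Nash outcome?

worse off

Backward induction with Union moving first.
- N1: BR = Soft, leader payoff 4.
- N2: BR = Soft, leader payoff -3.
- N3: BR = Hard, leader payoff 1.
- N4: BR = Hard, leader payoff 5.
Among 4, -3, 1, 5, the best is 5 at N4. Subgame-perfect outcome: (N4, Hard) with payoffs (5, 1).
Now find the simultaneous Nash equilibrium.
Union's best replies: Soft→N1; Hard→N1.
Management's best replies: N1→Soft; N2→Soft; N3→Hard; N4→Hard.
Only (N1, Soft) has each player best-responding; Nash payoffs (4, 8).
Management earns 1 sequentially versus 8 at the Nash outcome: worse off.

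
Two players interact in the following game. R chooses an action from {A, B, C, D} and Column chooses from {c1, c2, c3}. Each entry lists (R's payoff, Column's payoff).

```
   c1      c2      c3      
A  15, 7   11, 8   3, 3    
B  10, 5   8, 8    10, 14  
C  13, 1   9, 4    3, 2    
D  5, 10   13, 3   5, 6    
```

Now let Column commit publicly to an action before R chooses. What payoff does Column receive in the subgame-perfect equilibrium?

14

Solve by backward induction (Column leads).
- c1 → R plays A (best of 15, 10, 13, 5); Column gets 7.
- c2 → R plays D (best of 11, 8, 9, 13); Column gets 3.
- c3 → R plays B (best of 3, 10, 3, 5); Column gets 14.
Maximizing over 7, 3, 14, Column chooses c3. Subgame-perfect outcome: (B, c3) with payoffs (10, 14).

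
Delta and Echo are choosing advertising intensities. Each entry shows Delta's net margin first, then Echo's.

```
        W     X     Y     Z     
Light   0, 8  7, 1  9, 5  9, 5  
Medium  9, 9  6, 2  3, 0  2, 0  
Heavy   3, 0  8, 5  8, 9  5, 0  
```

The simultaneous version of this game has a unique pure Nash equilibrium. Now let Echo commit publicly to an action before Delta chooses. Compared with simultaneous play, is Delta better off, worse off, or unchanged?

unchanged

Backward induction with Echo moving first.
- W: BR = Medium, leader payoff 9.
- X: BR = Heavy, leader payoff 5.
- Y: BR = Light, leader payoff 5.
- Z: BR = Light, leader payoff 5.
Echo's induced payoffs are 9, 5, 5, 5, so Echo commits to W. Subgame-perfect outcome: (Medium, W) with payoffs (9, 9).
For the simultaneous game, intersect best replies.
Delta's best replies: W→Medium; X→Heavy; Y→Light; Z→Light.
Echo's best replies: Light→W; Medium→W; Heavy→Y.
The unique mutual best reply is (Medium, W), giving (9, 9).
Delta earns 9 sequentially versus 9 at the Nash outcome: unchanged.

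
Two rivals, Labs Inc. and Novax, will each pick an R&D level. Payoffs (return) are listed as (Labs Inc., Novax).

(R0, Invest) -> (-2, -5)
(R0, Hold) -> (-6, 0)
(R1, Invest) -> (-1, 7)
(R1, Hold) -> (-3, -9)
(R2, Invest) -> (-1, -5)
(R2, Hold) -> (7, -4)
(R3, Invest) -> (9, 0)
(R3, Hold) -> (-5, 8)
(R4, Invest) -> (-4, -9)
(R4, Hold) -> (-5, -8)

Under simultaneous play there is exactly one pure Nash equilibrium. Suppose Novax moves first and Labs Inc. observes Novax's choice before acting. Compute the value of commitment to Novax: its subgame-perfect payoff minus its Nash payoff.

4

Solve by backward induction (Novax leads).
- Invest → Labs Inc. plays R3 (best of -2, -1, -1, 9, -4); Novax gets 0.
- Hold → Labs Inc. plays R2 (best of -6, -3, 7, -5, -5); Novax gets -4.
Among 0, -4, the best is 0 at Invest. Subgame-perfect outcome: (R3, Invest) with payoffs (9, 0).
Now find the simultaneous Nash equilibrium.
Labs Inc.'s best replies: Invest→R3; Hold→R2.
Novax's best replies: R0→Hold; R1→Invest; R2→Hold; R3→Hold; R4→Hold.
The unique mutual best reply is (R2, Hold), giving (7, -4).
Novax's commitment gain: 0 − -4 = 4.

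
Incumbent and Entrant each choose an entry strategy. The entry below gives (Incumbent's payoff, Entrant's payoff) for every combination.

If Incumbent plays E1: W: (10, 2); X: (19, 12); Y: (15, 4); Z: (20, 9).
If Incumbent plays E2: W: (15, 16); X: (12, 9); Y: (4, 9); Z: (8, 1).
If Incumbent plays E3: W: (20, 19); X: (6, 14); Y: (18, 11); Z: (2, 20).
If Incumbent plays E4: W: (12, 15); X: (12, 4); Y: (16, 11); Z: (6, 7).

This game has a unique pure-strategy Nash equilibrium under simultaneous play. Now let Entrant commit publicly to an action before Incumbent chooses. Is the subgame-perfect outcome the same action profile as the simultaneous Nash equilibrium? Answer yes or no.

Solve by backward induction (Entrant leads).
- W: BR = E3, leader payoff 19.
- X: BR = E1, leader payoff 12.
- Y: BR = E3, leader payoff 11.
- Z: BR = E1, leader payoff 9.
Among 19, 12, 11, 9, the best is 19 at W. Subgame-perfect outcome: (E3, W) with payoffs (20, 19).
Now find the simultaneous Nash equilibrium.
Incumbent's best replies: W→E3; X→E1; Y→E3; Z→E1.
Entrant's best replies: E1→X; E2→W; E3→Z; E4→W.
The unique mutual best reply is (E1, X), giving (19, 12).
Sequential outcome (E3, W) differs from the Nash profile (E1, X).

no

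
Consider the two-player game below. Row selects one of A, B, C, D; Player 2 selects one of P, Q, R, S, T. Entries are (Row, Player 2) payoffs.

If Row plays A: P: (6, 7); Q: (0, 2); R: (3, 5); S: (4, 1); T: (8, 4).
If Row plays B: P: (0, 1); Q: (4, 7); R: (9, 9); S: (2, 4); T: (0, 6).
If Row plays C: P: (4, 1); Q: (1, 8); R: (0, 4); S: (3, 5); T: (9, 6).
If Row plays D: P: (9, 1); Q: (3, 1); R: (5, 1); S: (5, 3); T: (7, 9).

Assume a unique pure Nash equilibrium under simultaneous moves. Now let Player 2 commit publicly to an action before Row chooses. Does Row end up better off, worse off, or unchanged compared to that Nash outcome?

unchanged

Work backward from Row's decision.
- P: BR = D, leader payoff 1.
- Q: BR = B, leader payoff 7.
- R: BR = B, leader payoff 9.
- S: BR = D, leader payoff 3.
- T: BR = C, leader payoff 6.
Among 1, 7, 9, 3, 6, the best is 9 at R. Subgame-perfect outcome: (B, R) with payoffs (9, 9).
Now find the simultaneous Nash equilibrium.
Row's best replies: P→D; Q→B; R→B; S→D; T→C.
Player 2's best replies: A→P; B→R; C→Q; D→T.
The unique mutual best reply is (B, R), giving (9, 9).
Row earns 9 sequentially versus 9 at the Nash outcome: unchanged.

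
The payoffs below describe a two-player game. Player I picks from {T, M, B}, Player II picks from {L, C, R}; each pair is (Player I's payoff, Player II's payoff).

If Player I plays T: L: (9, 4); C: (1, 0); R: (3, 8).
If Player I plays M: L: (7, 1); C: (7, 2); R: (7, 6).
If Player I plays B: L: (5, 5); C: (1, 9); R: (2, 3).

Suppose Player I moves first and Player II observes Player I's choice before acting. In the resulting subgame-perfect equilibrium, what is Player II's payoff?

6

Work backward from Player II's decision.
- T → Player II plays R (best of 4, 0, 8); Player I gets 3.
- M → Player II plays R (best of 1, 2, 6); Player I gets 7.
- B → Player II plays C (best of 5, 9, 3); Player I gets 1.
Player I's induced payoffs are 3, 7, 1, so Player I commits to M. Subgame-perfect outcome: (M, R) with payoffs (7, 6).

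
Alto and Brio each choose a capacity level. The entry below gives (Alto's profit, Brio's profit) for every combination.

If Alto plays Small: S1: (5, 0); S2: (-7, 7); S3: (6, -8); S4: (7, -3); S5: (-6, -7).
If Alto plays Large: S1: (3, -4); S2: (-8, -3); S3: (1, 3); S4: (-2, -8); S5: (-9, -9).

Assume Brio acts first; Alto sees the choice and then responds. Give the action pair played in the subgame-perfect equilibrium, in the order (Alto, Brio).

(Small, S2)

Solve by backward induction (Brio leads).
- S1: BR = Small, leader payoff 0.
- S2: BR = Small, leader payoff 7.
- S3: BR = Small, leader payoff -8.
- S4: BR = Small, leader payoff -3.
- S5: BR = Small, leader payoff -7.
Among 0, 7, -8, -3, -7, the best is 7 at S2. Subgame-perfect outcome: (Small, S2) with payoffs (-7, 7).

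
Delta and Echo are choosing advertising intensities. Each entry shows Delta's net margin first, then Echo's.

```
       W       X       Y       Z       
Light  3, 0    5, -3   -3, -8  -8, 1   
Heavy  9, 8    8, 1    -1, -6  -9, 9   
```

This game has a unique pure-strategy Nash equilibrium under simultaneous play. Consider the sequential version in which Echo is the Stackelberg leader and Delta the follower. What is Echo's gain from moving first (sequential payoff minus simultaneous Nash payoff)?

Delta best-responds to each possible Echo move:
- W → Delta plays Heavy (best of 3, 9); Echo gets 8.
- X → Delta plays Heavy (best of 5, 8); Echo gets 1.
- Y → Delta plays Heavy (best of -3, -1); Echo gets -6.
- Z → Delta plays Light (best of -8, -9); Echo gets 1.
Echo's induced payoffs are 8, 1, -6, 1, so Echo commits to W. Subgame-perfect outcome: (Heavy, W) with payoffs (9, 8).
Now find the simultaneous Nash equilibrium.
Delta's best replies: W→Heavy; X→Heavy; Y→Heavy; Z→Light.
Echo's best replies: Light→Z; Heavy→Z.
Only (Light, Z) has each player best-responding; Nash payoffs (-8, 1).
Echo's commitment gain: 8 − 1 = 7.

7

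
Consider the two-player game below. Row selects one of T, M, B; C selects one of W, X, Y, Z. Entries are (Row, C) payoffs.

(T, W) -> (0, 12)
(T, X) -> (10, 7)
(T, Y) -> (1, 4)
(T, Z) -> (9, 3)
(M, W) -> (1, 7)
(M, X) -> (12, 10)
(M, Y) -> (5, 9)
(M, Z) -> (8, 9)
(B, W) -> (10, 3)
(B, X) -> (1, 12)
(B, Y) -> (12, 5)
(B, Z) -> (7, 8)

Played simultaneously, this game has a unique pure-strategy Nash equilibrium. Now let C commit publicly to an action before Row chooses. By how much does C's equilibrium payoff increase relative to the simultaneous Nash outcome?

0

Solve by backward induction (C leads).
- W: Row compares 0, 1, 10 and picks B; C would get 3.
- X: Row compares 10, 12, 1 and picks M; C would get 10.
- Y: Row compares 1, 5, 12 and picks B; C would get 5.
- Z: Row compares 9, 8, 7 and picks T; C would get 3.
Among 3, 10, 5, 3, the best is 10 at X. Subgame-perfect outcome: (M, X) with payoffs (12, 10).
Under simultaneous play:
Row's best replies: W→B; X→M; Y→B; Z→T.
C's best replies: T→W; M→X; B→X.
The unique mutual best reply is (M, X), giving (12, 10).
C's commitment gain: 10 − 10 = 0.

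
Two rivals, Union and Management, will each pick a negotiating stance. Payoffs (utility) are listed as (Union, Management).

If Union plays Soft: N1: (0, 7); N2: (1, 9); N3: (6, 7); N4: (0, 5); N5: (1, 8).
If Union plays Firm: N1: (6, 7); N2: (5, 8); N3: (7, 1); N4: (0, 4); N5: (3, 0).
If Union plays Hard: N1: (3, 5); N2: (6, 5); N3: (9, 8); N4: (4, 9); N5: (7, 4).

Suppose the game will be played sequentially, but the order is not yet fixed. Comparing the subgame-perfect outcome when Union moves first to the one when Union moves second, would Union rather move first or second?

If Union leads: Management's best replies are Soft→N2, Firm→N2, Hard→N4; Union's induced payoffs 1, 5, 4; outcome (Firm, N2), payoffs (5, 8).
If Management leads: Union's best replies are N1→Firm, N2→Hard, N3→Hard, N4→Hard, N5→Hard; Management's induced payoffs 7, 5, 8, 9, 4; outcome (Hard, N4), payoffs (4, 9).
Union gets 5 moving first and 4 moving second, so Union prefers to move first.

first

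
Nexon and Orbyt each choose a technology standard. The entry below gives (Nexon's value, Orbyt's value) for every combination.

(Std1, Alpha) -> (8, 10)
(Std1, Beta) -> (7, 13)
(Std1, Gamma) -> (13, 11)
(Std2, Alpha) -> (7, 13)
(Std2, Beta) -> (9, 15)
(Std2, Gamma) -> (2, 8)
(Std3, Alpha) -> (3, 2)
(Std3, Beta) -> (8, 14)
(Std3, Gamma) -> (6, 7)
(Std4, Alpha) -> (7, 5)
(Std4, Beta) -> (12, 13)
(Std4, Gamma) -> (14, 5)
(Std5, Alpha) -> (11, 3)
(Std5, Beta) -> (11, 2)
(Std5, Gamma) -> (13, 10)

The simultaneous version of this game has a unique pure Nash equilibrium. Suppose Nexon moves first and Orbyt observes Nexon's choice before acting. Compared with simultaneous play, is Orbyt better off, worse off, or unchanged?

worse off

Work backward from Orbyt's decision.
- Std1: Orbyt compares 10, 13, 11 and picks Beta; Nexon would get 7.
- Std2: Orbyt compares 13, 15, 8 and picks Beta; Nexon would get 9.
- Std3: Orbyt compares 2, 14, 7 and picks Beta; Nexon would get 8.
- Std4: Orbyt compares 5, 13, 5 and picks Beta; Nexon would get 12.
- Std5: Orbyt compares 3, 2, 10 and picks Gamma; Nexon would get 13.
Maximizing over 7, 9, 8, 12, 13, Nexon chooses Std5. Subgame-perfect outcome: (Std5, Gamma) with payoffs (13, 10).
For the simultaneous game, intersect best replies.
Nexon's best replies: Alpha→Std5; Beta→Std4; Gamma→Std4.
Orbyt's best replies: Std1→Beta; Std2→Beta; Std3→Beta; Std4→Beta; Std5→Gamma.
The unique mutual best reply is (Std4, Beta), giving (12, 13).
Orbyt earns 10 sequentially versus 13 at the Nash outcome: worse off.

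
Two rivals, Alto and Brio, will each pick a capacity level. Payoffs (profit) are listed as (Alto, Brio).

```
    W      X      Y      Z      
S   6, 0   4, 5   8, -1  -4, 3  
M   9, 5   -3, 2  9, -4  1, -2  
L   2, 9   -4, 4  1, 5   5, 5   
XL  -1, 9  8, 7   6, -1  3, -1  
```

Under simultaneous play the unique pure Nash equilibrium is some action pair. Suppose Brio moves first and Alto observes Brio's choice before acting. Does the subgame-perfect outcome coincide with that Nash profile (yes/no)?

Work backward from Alto's decision.
- W: BR = M, leader payoff 5.
- X: BR = XL, leader payoff 7.
- Y: BR = M, leader payoff -4.
- Z: BR = L, leader payoff 5.
Maximizing over 5, 7, -4, 5, Brio chooses X. Subgame-perfect outcome: (XL, X) with payoffs (8, 7).
Under simultaneous play:
Alto's best replies: W→M; X→XL; Y→M; Z→L.
Brio's best replies: S→X; M→W; L→W; XL→W.
The unique mutual best reply is (M, W), giving (9, 5).
Sequential outcome (XL, X) differs from the Nash profile (M, W).

no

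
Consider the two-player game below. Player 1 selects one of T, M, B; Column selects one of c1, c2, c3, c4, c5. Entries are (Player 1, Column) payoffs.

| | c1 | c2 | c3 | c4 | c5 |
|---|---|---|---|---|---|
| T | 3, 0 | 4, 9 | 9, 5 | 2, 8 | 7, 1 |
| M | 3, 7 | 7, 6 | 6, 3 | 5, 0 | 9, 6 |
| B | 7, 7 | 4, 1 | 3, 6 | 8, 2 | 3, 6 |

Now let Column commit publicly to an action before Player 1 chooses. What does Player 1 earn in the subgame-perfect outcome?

Player 1 best-responds to each possible Column move:
- c1: Player 1 compares 3, 3, 7 and picks B; Column would get 7.
- c2: Player 1 compares 4, 7, 4 and picks M; Column would get 6.
- c3: Player 1 compares 9, 6, 3 and picks T; Column would get 5.
- c4: Player 1 compares 2, 5, 8 and picks B; Column would get 2.
- c5: Player 1 compares 7, 9, 3 and picks M; Column would get 6.
Column's induced payoffs are 7, 6, 5, 2, 6, so Column commits to c1. Subgame-perfect outcome: (B, c1) with payoffs (7, 7).

7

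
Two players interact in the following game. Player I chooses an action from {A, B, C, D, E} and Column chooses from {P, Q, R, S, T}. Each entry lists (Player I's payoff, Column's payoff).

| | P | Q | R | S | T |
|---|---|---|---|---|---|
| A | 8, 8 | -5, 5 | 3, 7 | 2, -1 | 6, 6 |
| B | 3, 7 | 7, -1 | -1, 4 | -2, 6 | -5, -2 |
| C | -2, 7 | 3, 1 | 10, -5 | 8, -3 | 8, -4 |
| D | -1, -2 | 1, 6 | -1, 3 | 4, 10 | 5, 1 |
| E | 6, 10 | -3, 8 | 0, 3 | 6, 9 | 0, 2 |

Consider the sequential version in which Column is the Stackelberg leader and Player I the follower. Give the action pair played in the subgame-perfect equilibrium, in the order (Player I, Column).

(A, P)

Work backward from Player I's decision.
- P → Player I plays A (best of 8, 3, -2, -1, 6); Column gets 8.
- Q → Player I plays B (best of -5, 7, 3, 1, -3); Column gets -1.
- R → Player I plays C (best of 3, -1, 10, -1, 0); Column gets -5.
- S → Player I plays C (best of 2, -2, 8, 4, 6); Column gets -3.
- T → Player I plays C (best of 6, -5, 8, 5, 0); Column gets -4.
Maximizing over 8, -1, -5, -3, -4, Column chooses P. Subgame-perfect outcome: (A, P) with payoffs (8, 8).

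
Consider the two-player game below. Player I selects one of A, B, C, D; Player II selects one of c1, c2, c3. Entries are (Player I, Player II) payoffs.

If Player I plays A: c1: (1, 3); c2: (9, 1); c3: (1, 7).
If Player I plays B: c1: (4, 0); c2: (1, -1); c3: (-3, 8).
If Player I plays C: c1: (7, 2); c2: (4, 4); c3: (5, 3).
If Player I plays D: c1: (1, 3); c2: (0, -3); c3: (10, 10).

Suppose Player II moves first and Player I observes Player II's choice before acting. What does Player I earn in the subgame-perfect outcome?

Work backward from Player I's decision.
- c1: BR = C, leader payoff 2.
- c2: BR = A, leader payoff 1.
- c3: BR = D, leader payoff 10.
Maximizing over 2, 1, 10, Player II chooses c3. Subgame-perfect outcome: (D, c3) with payoffs (10, 10).

10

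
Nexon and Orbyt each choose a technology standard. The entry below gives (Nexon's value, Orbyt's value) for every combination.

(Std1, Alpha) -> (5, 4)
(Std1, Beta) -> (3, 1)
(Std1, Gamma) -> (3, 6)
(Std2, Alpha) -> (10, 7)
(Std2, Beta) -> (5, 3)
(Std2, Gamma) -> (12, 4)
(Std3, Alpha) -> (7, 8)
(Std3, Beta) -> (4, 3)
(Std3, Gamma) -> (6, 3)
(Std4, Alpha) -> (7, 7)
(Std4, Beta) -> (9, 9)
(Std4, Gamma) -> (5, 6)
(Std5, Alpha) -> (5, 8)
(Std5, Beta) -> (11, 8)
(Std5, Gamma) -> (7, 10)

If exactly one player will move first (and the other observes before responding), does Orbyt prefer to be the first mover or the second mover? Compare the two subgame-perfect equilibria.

If Nexon leads: Orbyt's best replies are Std1→Gamma, Std2→Alpha, Std3→Alpha, Std4→Beta, Std5→Gamma; Nexon's induced payoffs 3, 10, 7, 9, 7; outcome (Std2, Alpha), payoffs (10, 7).
If Orbyt leads: Nexon's best replies are Alpha→Std2, Beta→Std5, Gamma→Std2; Orbyt's induced payoffs 7, 8, 4; outcome (Std5, Beta), payoffs (11, 8).
Orbyt gets 8 moving first and 7 moving second, so Orbyt prefers to move first.

first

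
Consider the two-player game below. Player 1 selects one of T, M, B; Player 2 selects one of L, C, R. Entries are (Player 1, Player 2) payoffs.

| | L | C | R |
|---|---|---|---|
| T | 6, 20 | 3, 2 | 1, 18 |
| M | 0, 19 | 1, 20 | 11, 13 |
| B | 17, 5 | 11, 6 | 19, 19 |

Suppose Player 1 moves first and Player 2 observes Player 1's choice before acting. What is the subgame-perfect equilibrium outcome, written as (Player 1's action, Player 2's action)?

Solve by backward induction (Player 1 leads).
- T: BR = L, leader payoff 6.
- M: BR = C, leader payoff 1.
- B: BR = R, leader payoff 19.
Player 1's induced payoffs are 6, 1, 19, so Player 1 commits to B. Subgame-perfect outcome: (B, R) with payoffs (19, 19).

(B, R)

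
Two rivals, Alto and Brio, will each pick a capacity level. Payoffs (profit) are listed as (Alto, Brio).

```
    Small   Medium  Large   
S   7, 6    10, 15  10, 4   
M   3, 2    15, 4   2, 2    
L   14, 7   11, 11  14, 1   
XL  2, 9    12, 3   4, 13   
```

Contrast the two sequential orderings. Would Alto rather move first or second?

If Alto leads: Brio's best replies are S→Medium, M→Medium, L→Medium, XL→Large; Alto's induced payoffs 10, 15, 11, 4; outcome (M, Medium), payoffs (15, 4).
If Brio leads: Alto's best replies are Small→L, Medium→M, Large→L; Brio's induced payoffs 7, 4, 1; outcome (L, Small), payoffs (14, 7).
Alto gets 15 moving first and 14 moving second, so Alto prefers to move first.

first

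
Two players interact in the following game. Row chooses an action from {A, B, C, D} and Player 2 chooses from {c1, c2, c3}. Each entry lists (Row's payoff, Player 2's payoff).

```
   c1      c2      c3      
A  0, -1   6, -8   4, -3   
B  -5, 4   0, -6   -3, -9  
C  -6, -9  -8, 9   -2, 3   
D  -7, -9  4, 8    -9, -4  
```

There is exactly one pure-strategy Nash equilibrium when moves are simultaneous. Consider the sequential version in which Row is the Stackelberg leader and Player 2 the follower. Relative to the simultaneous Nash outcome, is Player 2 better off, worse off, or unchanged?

Solve by backward induction (Row leads).
- A: BR = c1, leader payoff 0.
- B: BR = c1, leader payoff -5.
- C: BR = c2, leader payoff -8.
- D: BR = c2, leader payoff 4.
Maximizing over 0, -5, -8, 4, Row chooses D. Subgame-perfect outcome: (D, c2) with payoffs (4, 8).
For the simultaneous game, intersect best replies.
Row's best replies: c1→A; c2→A; c3→A.
Player 2's best replies: A→c1; B→c1; C→c2; D→c2.
Only (A, c1) has each player best-responding; Nash payoffs (0, -1).
Player 2 earns 8 sequentially versus -1 at the Nash outcome: better off.

better off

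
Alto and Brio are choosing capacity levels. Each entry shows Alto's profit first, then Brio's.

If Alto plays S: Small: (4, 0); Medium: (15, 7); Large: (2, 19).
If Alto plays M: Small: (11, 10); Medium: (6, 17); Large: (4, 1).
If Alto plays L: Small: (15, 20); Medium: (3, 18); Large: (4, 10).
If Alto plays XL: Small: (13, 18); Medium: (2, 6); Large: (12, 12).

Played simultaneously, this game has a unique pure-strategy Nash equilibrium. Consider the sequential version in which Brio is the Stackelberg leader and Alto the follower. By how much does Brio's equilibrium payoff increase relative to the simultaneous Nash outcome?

Alto best-responds to each possible Brio move:
- Small: Alto compares 4, 11, 15, 13 and picks L; Brio would get 20.
- Medium: Alto compares 15, 6, 3, 2 and picks S; Brio would get 7.
- Large: Alto compares 2, 4, 4, 12 and picks XL; Brio would get 12.
Among 20, 7, 12, the best is 20 at Small. Subgame-perfect outcome: (L, Small) with payoffs (15, 20).
Now find the simultaneous Nash equilibrium.
Alto's best replies: Small→L; Medium→S; Large→XL.
Brio's best replies: S→Large; M→Medium; L→Small; XL→Small.
The unique mutual best reply is (L, Small), giving (15, 20).
Brio's commitment gain: 20 − 20 = 0.

0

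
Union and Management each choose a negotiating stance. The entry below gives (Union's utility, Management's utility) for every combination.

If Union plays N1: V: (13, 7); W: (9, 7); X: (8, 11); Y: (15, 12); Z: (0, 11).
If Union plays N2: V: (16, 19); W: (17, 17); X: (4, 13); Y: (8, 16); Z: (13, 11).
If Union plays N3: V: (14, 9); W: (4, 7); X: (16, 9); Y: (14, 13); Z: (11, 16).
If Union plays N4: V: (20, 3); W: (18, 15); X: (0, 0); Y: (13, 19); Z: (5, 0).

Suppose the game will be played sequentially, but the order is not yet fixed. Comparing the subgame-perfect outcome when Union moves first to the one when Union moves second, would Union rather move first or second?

second

If Union leads: Management's best replies are N1→Y, N2→V, N3→Z, N4→Y; Union's induced payoffs 15, 16, 11, 13; outcome (N2, V), payoffs (16, 19).
If Management leads: Union's best replies are V→N4, W→N4, X→N3, Y→N1, Z→N2; Management's induced payoffs 3, 15, 9, 12, 11; outcome (N4, W), payoffs (18, 15).
Union gets 16 moving first and 18 moving second, so Union prefers to move second.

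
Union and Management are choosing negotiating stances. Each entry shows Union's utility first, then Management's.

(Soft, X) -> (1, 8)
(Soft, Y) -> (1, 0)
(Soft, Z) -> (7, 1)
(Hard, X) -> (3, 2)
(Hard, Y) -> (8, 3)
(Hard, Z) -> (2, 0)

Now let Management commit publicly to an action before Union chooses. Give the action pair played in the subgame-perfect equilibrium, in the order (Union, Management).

(Hard, Y)

Union best-responds to each possible Management move:
- X: BR = Hard, leader payoff 2.
- Y: BR = Hard, leader payoff 3.
- Z: BR = Soft, leader payoff 1.
Maximizing over 2, 3, 1, Management chooses Y. Subgame-perfect outcome: (Hard, Y) with payoffs (8, 3).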